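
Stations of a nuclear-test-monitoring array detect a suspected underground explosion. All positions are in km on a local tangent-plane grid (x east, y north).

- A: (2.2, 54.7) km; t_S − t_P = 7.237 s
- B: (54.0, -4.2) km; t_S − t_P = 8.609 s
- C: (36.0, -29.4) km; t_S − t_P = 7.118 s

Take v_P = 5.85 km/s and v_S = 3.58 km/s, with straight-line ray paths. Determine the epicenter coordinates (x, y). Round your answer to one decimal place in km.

x ≈ -25.4 km, y ≈ -6.1 km

Distance from S−P lag: d = Δt · v_P v_S / (v_P − v_S) = Δt · (5.85·3.58)/(5.85−3.58) ≈ 9.2260·Δt.
So d_A = 66.77, d_B = 79.43, d_C = 65.67 km.
Circle about each station: (x − 2.2)² + (y − 54.7)² = 66.77²; (x − 54.0)² + (y + 4.2)² = 79.43²; (x − 36.0)² + (y + 29.4)² = 65.67².
Subtracting the A equation from the B and C equations removes the quadratic terms:
103.6 x − 117.8 y = -1914.18
67.6 x − 168.2 y = -690.89
Solving the 2×2 system: x ≈ -25.4, y ≈ -6.1 km.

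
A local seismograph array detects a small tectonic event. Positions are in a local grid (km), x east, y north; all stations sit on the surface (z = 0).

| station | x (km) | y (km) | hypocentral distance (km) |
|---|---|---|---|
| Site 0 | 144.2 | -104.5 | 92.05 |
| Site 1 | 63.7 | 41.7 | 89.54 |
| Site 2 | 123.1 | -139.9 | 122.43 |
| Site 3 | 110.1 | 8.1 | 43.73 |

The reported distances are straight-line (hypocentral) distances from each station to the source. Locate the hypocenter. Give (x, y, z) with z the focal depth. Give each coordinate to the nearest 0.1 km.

Each station gives a sphere (x−x_i)² + (y−y_i)² + z² = d_i² (stations at z=0).
Subtracting the Site 0 sphere from Site 1 and Site 2: z² cancels, leaving linear equations in x and y:
-161.0 x + 292.4 y = -25461.52
-42.2 x − 70.8 y = -3504.17
Solving: x ≈ 119.104, y ≈ -21.497 km (keep extra digits for the depth step; rounded: 119.1, -21.5).
Then from the Site 0 sphere: z² = 92.05² − (x − 144.2)² − (y + 104.5)² with x = 119.104, y = -21.497, so z ≈ 30.885 ≈ 30.9 km.
Check against Site 3 (with the unrounded solution): distance 43.71 ≈ 43.73 km. ✓

(119.1, -21.5, 30.9)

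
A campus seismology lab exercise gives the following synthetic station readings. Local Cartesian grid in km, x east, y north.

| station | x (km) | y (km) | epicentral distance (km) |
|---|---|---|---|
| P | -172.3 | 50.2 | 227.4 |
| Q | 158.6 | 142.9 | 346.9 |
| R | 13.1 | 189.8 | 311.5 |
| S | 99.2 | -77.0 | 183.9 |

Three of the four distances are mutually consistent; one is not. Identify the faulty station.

P

Solve using three stations at a time. Using Q, R, S (subtract circle equations pairwise → linear system) gives (x, y) ≈ (-82.3, -106.7).
Distances from that point to each station vs reported:
  P: calculated 180.9 vs reported 227.4 → residual 46.5 km
  Q: calculated 346.9 vs reported 346.9 → residual 0.0 km
  R: calculated 311.5 vs reported 311.5 → residual 0.0 km
  S: calculated 183.9 vs reported 183.9 → residual 0.0 km
Q, R, S are mutually consistent (residuals ≈ 0); P is off by 46.5 km.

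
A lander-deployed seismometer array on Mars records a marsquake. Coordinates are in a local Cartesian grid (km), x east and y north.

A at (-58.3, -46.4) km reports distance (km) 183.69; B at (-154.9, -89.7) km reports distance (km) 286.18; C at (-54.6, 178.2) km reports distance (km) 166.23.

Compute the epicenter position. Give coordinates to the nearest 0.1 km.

77.5 km east, 77.3 km north

Circle about each station: (x + 58.3)² + (y + 46.4)² = 183.69²; (x + 154.9)² + (y + 89.7)² = 286.18²; (x + 54.6)² + (y − 178.2)² = 166.23².
Subtracting the A equation from the B and C equations removes the quadratic terms:
-193.2 x − 86.6 y = -21668.73
7.4 x + 449.2 y = 35294.15
Solving the 2×2 system: x ≈ 77.5, y ≈ 77.3 km.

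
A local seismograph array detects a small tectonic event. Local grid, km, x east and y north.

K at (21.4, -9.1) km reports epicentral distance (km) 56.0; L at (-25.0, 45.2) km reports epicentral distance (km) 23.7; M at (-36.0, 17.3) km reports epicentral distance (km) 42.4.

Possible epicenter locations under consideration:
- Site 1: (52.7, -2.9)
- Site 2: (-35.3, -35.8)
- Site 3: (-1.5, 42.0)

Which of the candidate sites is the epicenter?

For each candidate, compare |candidate − station| to the reported distance:
Site 1: residuals K 24.1, L 67.7, M 48.6 → max 67.7 km
Site 2: residuals K 6.7, L 58.0, M 10.7 → max 58.0 km
Site 3: residuals K 0.0, L 0.0, M 0.0 → max 0.0 km
Only Site 3 has all residuals ≈ 0.

Site 3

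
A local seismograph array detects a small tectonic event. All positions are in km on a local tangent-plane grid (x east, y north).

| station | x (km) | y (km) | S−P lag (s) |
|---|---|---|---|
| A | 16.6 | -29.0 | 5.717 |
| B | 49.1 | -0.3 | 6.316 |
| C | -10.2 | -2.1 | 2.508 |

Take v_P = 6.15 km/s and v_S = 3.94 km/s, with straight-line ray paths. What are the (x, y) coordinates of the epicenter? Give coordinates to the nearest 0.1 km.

Distance from S−P lag: d = Δt · v_P v_S / (v_P − v_S) = Δt · (6.15·3.94)/(6.15−3.94) ≈ 10.9643·Δt.
So d_A = 62.68, d_B = 69.25, d_C = 27.50 km.
Circle about each station: (x − 16.6)² + (y + 29.0)² = 62.68²; (x − 49.1)² + (y + 0.3)² = 69.25²; (x + 10.2)² + (y + 2.1)² = 27.50².
Subtracting pairs of circle equations eliminates x²+y² and gives linear equations (the radical axes):
65.0 x + 57.4 y = 427.56
-53.6 x + 53.8 y = 2164.42
Solving the 2×2 system: x ≈ -15.4, y ≈ 24.9 km.
Check against A (with the unrounded x, y): √((x − 16.6)²+(y + 29.0)²) = 62.67 ≈ 62.68 km. ✓

(-15.4, 24.9)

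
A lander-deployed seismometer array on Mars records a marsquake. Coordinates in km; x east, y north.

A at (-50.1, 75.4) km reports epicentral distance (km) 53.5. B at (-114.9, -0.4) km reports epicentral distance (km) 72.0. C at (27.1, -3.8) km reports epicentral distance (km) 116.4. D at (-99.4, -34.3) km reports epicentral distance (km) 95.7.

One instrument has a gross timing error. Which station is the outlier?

Solve using three stations at a time. Using B, C, D (subtract circle equations pairwise → linear system) gives (x, y) ≈ (-71.9, 57.4).
Distances from that point to each station vs reported:
  A: calculated 28.3 vs reported 53.5 → residual 25.2 km
  B: calculated 72.0 vs reported 72.0 → residual 0.0 km
  C: calculated 116.4 vs reported 116.4 → residual 0.0 km
  D: calculated 95.7 vs reported 95.7 → residual 0.0 km
B, C, D are mutually consistent (residuals ≈ 0); A is off by 25.2 km.

A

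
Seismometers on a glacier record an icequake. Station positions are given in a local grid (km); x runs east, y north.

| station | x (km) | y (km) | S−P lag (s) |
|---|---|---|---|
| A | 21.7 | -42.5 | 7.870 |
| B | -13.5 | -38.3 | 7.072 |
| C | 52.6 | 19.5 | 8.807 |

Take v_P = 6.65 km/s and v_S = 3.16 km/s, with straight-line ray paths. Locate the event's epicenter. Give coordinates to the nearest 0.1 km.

x ≈ 2.9 km, y ≈ 1.0 km

Distance from S−P lag: d = Δt · v_P v_S / (v_P − v_S) = Δt · (6.65·3.16)/(6.65−3.16) ≈ 6.0212·Δt.
So d_A = 47.39, d_B = 42.58, d_C = 53.03 km.
Circle about each station: (x − 21.7)² + (y + 42.5)² = 47.39²; (x + 13.5)² + (y + 38.3)² = 42.58²; (x − 52.6)² + (y − 19.5)² = 53.03².
Subtracting the A equation from the B and C equations removes the quadratic terms:
-70.4 x + 8.4 y = -195.24
61.8 x + 124.0 y = 303.50
Solving the 2×2 system: x ≈ 2.9, y ≈ 1.0 km.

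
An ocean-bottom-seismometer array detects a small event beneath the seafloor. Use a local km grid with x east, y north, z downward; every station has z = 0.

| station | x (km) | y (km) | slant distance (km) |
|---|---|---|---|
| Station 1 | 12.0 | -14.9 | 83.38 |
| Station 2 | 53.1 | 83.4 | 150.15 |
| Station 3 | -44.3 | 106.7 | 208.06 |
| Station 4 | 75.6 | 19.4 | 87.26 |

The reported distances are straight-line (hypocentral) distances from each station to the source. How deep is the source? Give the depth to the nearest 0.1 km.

Each station gives a sphere (x−x_i)² + (y−y_i)² + z² = d_i² (stations at z=0).
Subtracting the Station 1 sphere from Station 2 and Station 3: z² cancels, leaving linear equations in x and y:
82.2 x + 196.6 y = -6183.64
-112.6 x + 243.2 y = -23355.37
Solving: x ≈ 73.295, y ≈ -62.098 km (keep extra digits for the depth step; rounded: 73.3, -62.1).
Then from the Station 1 sphere: z² = 83.38² − (x − 12.0)² − (y + 14.9)² with x = 73.295, y = -62.098, so z ≈ 31.105 ≈ 31.1 km.
Check against Station 4 (with the unrounded solution): distance 87.26 ≈ 87.26 km. ✓

z ≈ 31.1 km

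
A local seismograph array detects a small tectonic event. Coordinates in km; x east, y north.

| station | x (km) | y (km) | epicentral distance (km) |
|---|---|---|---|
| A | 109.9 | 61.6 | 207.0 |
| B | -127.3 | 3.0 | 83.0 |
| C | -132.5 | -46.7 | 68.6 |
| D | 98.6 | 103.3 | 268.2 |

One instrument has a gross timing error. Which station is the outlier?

D

Solve using three stations at a time. Using A, B, C (subtract circle equations pairwise → linear system) gives (x, y) ≈ (-64.0, -50.7).
Distances from that point to each station vs reported:
  A: calculated 207.0 vs reported 207.0 → residual 0.0 km
  B: calculated 83.0 vs reported 83.0 → residual 0.0 km
  C: calculated 68.6 vs reported 68.6 → residual 0.0 km
  D: calculated 224.0 vs reported 268.2 → residual 44.2 km
A, B, C are mutually consistent (residuals ≈ 0); D is off by 44.2 km.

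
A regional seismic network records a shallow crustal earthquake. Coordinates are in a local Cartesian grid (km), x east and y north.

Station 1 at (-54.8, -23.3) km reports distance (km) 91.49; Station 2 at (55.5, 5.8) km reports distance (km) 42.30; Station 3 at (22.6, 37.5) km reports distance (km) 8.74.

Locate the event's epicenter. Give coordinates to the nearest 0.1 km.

20.2 km east, 29.1 km north

Circle about each station: (x + 54.8)² + (y + 23.3)² = 91.49²; (x − 55.5)² + (y − 5.8)² = 42.30²; (x − 22.6)² + (y − 37.5)² = 8.74².
Subtracting pairs of circle equations eliminates x²+y² and gives linear equations (the radical axes):
220.6 x + 58.2 y = 6149.09
154.8 x + 121.6 y = 6665.11
Solving the 2×2 system: x ≈ 20.2, y ≈ 29.1 km.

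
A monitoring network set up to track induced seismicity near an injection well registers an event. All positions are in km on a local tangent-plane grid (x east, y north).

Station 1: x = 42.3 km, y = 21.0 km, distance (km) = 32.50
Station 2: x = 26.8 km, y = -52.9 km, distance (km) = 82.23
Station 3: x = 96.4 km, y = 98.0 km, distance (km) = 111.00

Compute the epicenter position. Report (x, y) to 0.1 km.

Circle about each station: (x − 42.3)² + (y − 21.0)² = 32.50²; (x − 26.8)² + (y + 52.9)² = 82.23²; (x − 96.4)² + (y − 98.0)² = 111.00².
Subtracting the Station 1 equation from the Station 2 and Station 3 equations removes the quadratic terms:
-31.0 x − 147.8 y = -4419.16
108.2 x + 154.0 y = 5401.92
Solving the 2×2 system: x ≈ 10.5, y ≈ 27.7 km.

(10.5, 27.7)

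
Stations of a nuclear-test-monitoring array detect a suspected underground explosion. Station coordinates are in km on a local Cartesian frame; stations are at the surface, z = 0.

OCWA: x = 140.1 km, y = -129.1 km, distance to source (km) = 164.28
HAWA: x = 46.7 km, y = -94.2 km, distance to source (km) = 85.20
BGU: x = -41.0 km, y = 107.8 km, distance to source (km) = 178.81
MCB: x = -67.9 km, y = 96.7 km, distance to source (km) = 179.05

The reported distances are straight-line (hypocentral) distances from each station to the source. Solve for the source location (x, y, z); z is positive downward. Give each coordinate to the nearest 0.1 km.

(10.4, -51.1, 63.9)

Each station gives a sphere (x−x_i)² + (y−y_i)² + z² = d_i² (stations at z=0).
Subtracting the OCWA sphere from HAWA and BGU: z² cancels, leaving linear equations in x and y:
-186.8 x + 69.8 y = -5511.41
-362.2 x + 473.8 y = -27978.08
Solving: x ≈ 10.414, y ≈ -51.089 km (keep extra digits for the depth step; rounded: 10.4, -51.1).
Then from the OCWA sphere: z² = 164.28² − (x − 140.1)² − (y + 129.1)² with x = 10.414, y = -51.089, so z ≈ 63.904 ≈ 63.9 km.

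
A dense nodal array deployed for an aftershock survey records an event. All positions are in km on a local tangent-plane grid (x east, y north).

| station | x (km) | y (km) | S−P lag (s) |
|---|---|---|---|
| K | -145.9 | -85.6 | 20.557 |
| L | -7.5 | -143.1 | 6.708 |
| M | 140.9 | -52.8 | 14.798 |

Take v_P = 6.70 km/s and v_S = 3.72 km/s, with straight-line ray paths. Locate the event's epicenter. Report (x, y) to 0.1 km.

Distance from S−P lag: d = Δt · v_P v_S / (v_P − v_S) = Δt · (6.70·3.72)/(6.70−3.72) ≈ 8.3638·Δt.
So d_K = 171.93, d_L = 56.10, d_M = 123.77 km.
Circle about each station: (x + 145.9)² + (y + 85.6)² = 171.93²; (x + 7.5)² + (y + 143.1)² = 56.10²; (x − 140.9)² + (y + 52.8)² = 123.77².
Subtracting the K equation from the L and M equations removes the quadratic terms:
276.8 x − 115.0 y = 18332.40
573.6 x + 65.6 y = 8267.39
Solving the 2×2 system: x ≈ 25.6, y ≈ -97.8 km.

x ≈ 25.6 km, y ≈ -97.8 km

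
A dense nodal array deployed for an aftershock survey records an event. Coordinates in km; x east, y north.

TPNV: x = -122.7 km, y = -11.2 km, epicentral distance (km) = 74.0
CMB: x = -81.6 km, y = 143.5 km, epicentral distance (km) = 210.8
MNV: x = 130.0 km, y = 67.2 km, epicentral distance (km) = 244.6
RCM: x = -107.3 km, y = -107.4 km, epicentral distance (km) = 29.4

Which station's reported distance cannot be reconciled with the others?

RCM

Solve using three stations at a time. Using TPNV, CMB, MNV (subtract circle equations pairwise → linear system) gives (x, y) ≈ (-74.4, -67.2).
Distances from that point to each station vs reported:
  TPNV: calculated 73.9 vs reported 74.0 → residual 0.1 km
  CMB: calculated 210.8 vs reported 210.8 → residual 0.0 km
  MNV: calculated 244.6 vs reported 244.6 → residual 0.0 km
  RCM: calculated 52.0 vs reported 29.4 → residual 22.6 km
TPNV, CMB, MNV are mutually consistent (residuals ≈ 0); RCM is off by 22.6 km.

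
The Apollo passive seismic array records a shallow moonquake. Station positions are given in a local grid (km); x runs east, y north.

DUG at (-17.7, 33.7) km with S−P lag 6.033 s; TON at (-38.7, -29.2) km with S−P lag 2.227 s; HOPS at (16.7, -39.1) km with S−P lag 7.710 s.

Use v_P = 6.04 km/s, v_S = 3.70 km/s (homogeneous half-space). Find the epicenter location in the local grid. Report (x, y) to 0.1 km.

-52.0 km east, -12.6 km north

Distance from S−P lag: d = Δt · v_P v_S / (v_P − v_S) = Δt · (6.04·3.70)/(6.04−3.70) ≈ 9.5504·Δt.
So d_DUG = 57.62, d_TON = 21.27, d_HOPS = 73.63 km.
Circle about each station: (x + 17.7)² + (y − 33.7)² = 57.62²; (x + 38.7)² + (y + 29.2)² = 21.27²; (x − 16.7)² + (y + 39.1)² = 73.63².
Subtracting the DUG equation from the TON and HOPS equations removes the quadratic terms:
-42.0 x − 125.8 y = 3769.00
68.8 x − 145.6 y = -1742.59
Solving the 2×2 system: x ≈ -52.0, y ≈ -12.6 km.
Check against DUG (with the unrounded x, y): √((x + 17.7)²+(y − 33.7)²) = 57.62 ≈ 57.62 km. ✓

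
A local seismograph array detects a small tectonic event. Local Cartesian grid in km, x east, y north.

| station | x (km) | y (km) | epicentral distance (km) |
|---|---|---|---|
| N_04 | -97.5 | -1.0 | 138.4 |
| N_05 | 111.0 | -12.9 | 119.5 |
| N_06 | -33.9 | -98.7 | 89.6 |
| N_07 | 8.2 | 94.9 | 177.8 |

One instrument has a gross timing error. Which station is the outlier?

Solve using three stations at a time. Using N_04, N_05, N_07 (subtract circle equations pairwise → linear system) gives (x, y) ≈ (14.1, -82.8).
Distances from that point to each station vs reported:
  N_04: calculated 138.4 vs reported 138.4 → residual 0.0 km
  N_05: calculated 119.5 vs reported 119.5 → residual 0.0 km
  N_06: calculated 50.6 vs reported 89.6 → residual 39.0 km
  N_07: calculated 177.8 vs reported 177.8 → residual 0.0 km
N_04, N_05, N_07 are mutually consistent (residuals ≈ 0); N_06 is off by 39.0 km.

N_06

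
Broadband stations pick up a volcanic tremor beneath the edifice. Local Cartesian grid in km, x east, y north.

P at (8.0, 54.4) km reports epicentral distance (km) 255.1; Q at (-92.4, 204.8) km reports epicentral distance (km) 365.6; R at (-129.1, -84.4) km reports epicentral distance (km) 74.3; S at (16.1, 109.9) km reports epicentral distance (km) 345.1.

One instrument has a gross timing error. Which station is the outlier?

Solve using three stations at a time. Using P, Q, R (subtract circle equations pairwise → linear system) gives (x, y) ≈ (-132.4, -158.6).
Distances from that point to each station vs reported:
  P: calculated 255.1 vs reported 255.1 → residual 0.0 km
  Q: calculated 365.6 vs reported 365.6 → residual 0.0 km
  R: calculated 74.3 vs reported 74.3 → residual 0.0 km
  S: calculated 306.8 vs reported 345.1 → residual 38.3 km
P, Q, R are mutually consistent (residuals ≈ 0); S is off by 38.3 km.

S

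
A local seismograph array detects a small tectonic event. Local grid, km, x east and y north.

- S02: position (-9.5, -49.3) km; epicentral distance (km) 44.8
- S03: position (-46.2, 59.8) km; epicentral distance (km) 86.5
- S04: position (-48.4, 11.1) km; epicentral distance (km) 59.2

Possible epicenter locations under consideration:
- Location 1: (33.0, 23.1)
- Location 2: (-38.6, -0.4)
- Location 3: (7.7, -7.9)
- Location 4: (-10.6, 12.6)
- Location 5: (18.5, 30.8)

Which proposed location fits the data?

For each candidate, compare |candidate − station| to the reported distance:
Location 1: residuals S02 39.2, S03 0.8, S04 23.1 → max 39.2 km
Location 2: residuals S02 12.1, S03 25.8, S04 44.1 → max 44.1 km
Location 3: residuals S02 0.0, S03 0.0, S04 0.0 → max 0.0 km
Location 4: residuals S02 17.1, S03 27.4, S04 21.4 → max 27.4 km
Location 5: residuals S02 40.1, S03 15.6, S04 10.5 → max 40.1 km
Only Location 3 has all residuals ≈ 0.

Location 3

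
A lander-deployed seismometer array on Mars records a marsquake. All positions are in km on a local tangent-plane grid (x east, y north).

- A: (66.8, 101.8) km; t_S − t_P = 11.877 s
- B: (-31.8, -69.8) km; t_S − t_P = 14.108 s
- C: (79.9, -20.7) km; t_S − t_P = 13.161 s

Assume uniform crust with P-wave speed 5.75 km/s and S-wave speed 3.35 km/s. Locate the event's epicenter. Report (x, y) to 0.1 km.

-6.2 km east, 40.5 km north

Distance from S−P lag: d = Δt · v_P v_S / (v_P − v_S) = Δt · (5.75·3.35)/(5.75−3.35) ≈ 8.0260·Δt.
So d_A = 95.33, d_B = 113.23, d_C = 105.63 km.
Circle about each station: (x − 66.8)² + (y − 101.8)² = 95.33²; (x + 31.8)² + (y + 69.8)² = 113.23²; (x − 79.9)² + (y + 20.7)² = 105.63².
Subtracting the A equation from the B and C equations removes the quadratic terms:
-197.2 x − 343.2 y = -12675.42
26.2 x − 245.0 y = -10082.87
Solving the 2×2 system: x ≈ -6.2, y ≈ 40.5 km.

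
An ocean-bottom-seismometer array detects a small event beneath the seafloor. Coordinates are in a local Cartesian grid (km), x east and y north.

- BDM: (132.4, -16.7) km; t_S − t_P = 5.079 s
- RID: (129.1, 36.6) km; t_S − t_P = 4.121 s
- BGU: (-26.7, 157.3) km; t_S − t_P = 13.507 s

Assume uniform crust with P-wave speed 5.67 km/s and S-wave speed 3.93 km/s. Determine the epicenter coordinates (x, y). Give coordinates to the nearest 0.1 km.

(78.9, 20.3)

Distance from S−P lag: d = Δt · v_P v_S / (v_P − v_S) = Δt · (5.67·3.93)/(5.67−3.93) ≈ 12.8064·Δt.
So d_BDM = 65.04, d_RID = 52.78, d_BGU = 172.98 km.
Circle about each station: (x − 132.4)² + (y + 16.7)² = 65.04²; (x − 129.1)² + (y − 36.6)² = 52.78²; (x + 26.7)² + (y − 157.3)² = 172.98².
Subtracting the BDM equation from the RID and BGU equations removes the quadratic terms:
-6.6 x + 106.6 y = 1642.19
-318.2 x + 348.0 y = -18044.35
Solving the 2×2 system: x ≈ 78.9, y ≈ 20.3 km.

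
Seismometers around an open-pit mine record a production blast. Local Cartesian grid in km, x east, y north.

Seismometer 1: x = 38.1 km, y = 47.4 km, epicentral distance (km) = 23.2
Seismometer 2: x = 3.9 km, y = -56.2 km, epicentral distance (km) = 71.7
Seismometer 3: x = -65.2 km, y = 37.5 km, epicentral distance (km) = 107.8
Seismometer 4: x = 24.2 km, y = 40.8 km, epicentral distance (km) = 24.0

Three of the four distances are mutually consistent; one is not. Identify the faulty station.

Seismometer 2

Solve using three stations at a time. Using Seismometer 1, Seismometer 3, Seismometer 4 (subtract circle equations pairwise → linear system) gives (x, y) ≈ (41.8, 24.5).
Distances from that point to each station vs reported:
  Seismometer 1: calculated 23.2 vs reported 23.2 → residual 0.0 km
  Seismometer 2: calculated 89.2 vs reported 71.7 → residual 17.5 km
  Seismometer 3: calculated 107.8 vs reported 107.8 → residual 0.0 km
  Seismometer 4: calculated 24.0 vs reported 24.0 → residual 0.0 km
Seismometer 1, Seismometer 3, Seismometer 4 are mutually consistent (residuals ≈ 0); Seismometer 2 is off by 17.5 km.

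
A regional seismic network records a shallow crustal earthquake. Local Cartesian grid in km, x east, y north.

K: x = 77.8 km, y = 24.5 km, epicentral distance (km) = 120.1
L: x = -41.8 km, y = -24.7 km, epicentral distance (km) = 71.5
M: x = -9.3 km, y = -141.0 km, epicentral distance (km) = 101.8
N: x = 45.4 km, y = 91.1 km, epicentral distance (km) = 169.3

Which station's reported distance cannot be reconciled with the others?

M

Solve using three stations at a time. Using K, L, N (subtract circle equations pairwise → linear system) gives (x, y) ≈ (9.6, -74.4).
Distances from that point to each station vs reported:
  K: calculated 120.1 vs reported 120.1 → residual 0.0 km
  L: calculated 71.5 vs reported 71.5 → residual 0.0 km
  M: calculated 69.3 vs reported 101.8 → residual 32.5 km
  N: calculated 169.3 vs reported 169.3 → residual 0.0 km
K, L, N are mutually consistent (residuals ≈ 0); M is off by 32.5 km.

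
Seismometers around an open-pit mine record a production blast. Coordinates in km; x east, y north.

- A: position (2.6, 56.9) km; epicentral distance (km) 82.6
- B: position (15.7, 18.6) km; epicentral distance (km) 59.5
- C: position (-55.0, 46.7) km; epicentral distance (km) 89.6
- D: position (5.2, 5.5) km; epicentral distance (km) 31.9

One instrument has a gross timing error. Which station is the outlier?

Solve using three stations at a time. Using A, C, D (subtract circle equations pairwise → linear system) gives (x, y) ≈ (-2.0, -25.6).
Distances from that point to each station vs reported:
  A: calculated 82.6 vs reported 82.6 → residual 0.0 km
  B: calculated 47.6 vs reported 59.5 → residual 11.9 km
  C: calculated 89.6 vs reported 89.6 → residual 0.0 km
  D: calculated 31.9 vs reported 31.9 → residual 0.0 km
A, C, D are mutually consistent (residuals ≈ 0); B is off by 11.9 km.

B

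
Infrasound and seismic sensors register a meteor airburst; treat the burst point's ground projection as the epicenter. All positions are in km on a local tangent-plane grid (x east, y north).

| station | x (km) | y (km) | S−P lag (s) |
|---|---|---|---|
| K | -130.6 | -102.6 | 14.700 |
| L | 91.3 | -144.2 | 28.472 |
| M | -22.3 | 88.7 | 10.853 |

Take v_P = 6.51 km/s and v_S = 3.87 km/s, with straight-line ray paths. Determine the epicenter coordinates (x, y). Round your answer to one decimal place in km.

Distance from S−P lag: d = Δt · v_P v_S / (v_P − v_S) = Δt · (6.51·3.87)/(6.51−3.87) ≈ 9.5431·Δt.
So d_K = 140.28, d_L = 271.71, d_M = 103.57 km.
Circle about each station: (x + 130.6)² + (y + 102.6)² = 140.28²; (x − 91.3)² + (y + 144.2)² = 271.71²; (x + 22.3)² + (y − 88.7)² = 103.57².
Subtracting pairs of circle equations eliminates x²+y² and gives linear equations (the radical axes):
443.8 x − 83.2 y = -52601.64
216.6 x + 382.6 y = -10266.41
Solving the 2×2 system: x ≈ -111.7, y ≈ 36.4 km.

(-111.7, 36.4)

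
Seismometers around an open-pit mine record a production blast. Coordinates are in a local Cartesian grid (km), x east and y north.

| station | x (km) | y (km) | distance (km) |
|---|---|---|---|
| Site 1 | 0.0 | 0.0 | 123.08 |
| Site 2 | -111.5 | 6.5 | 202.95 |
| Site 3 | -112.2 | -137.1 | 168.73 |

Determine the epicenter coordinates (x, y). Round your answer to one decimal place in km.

Circle about each station: x² + y² = 123.08²; (x + 111.5)² + (y − 6.5)² = 202.95²; (x + 112.2)² + (y + 137.1)² = 168.73².
Subtracting the Site 1 equation from the Site 2 and Site 3 equations removes the quadratic terms:
-223.0 x + 13.0 y = -13565.52
-224.4 x − 274.2 y = 18064.12
Solving the 2×2 system: x ≈ 54.4, y ≈ -110.4 km.

54.4 km east, -110.4 km north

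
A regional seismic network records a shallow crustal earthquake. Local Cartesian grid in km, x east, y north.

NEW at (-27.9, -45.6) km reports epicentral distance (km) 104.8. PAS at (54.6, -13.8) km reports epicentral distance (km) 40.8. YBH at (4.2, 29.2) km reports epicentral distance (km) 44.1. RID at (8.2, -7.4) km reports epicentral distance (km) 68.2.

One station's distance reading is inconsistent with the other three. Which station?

Solve using three stations at a time. Using NEW, PAS, YBH (subtract circle equations pairwise → linear system) gives (x, y) ≈ (48.2, 26.5).
Distances from that point to each station vs reported:
  NEW: calculated 104.8 vs reported 104.8 → residual 0.0 km
  PAS: calculated 40.8 vs reported 40.8 → residual 0.0 km
  YBH: calculated 44.1 vs reported 44.1 → residual 0.0 km
  RID: calculated 52.4 vs reported 68.2 → residual 15.8 km
NEW, PAS, YBH are mutually consistent (residuals ≈ 0); RID is off by 15.8 km.

RID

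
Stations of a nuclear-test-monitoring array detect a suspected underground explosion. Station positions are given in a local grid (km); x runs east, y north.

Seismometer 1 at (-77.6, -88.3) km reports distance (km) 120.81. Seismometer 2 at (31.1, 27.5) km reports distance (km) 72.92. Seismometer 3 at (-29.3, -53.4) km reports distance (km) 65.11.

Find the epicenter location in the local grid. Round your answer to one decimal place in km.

Circle about each station: (x + 77.6)² + (y + 88.3)² = 120.81²; (x − 31.1)² + (y − 27.5)² = 72.92²; (x + 29.3)² + (y + 53.4)² = 65.11².
Subtracting the Seismometer 1 equation from the Seismometer 2 and Seismometer 3 equations removes the quadratic terms:
217.4 x + 231.6 y = -2817.46
96.6 x + 69.8 y = 247.14
Solving the 2×2 system: x ≈ 35.3, y ≈ -45.3 km.

x ≈ 35.3 km, y ≈ -45.3 km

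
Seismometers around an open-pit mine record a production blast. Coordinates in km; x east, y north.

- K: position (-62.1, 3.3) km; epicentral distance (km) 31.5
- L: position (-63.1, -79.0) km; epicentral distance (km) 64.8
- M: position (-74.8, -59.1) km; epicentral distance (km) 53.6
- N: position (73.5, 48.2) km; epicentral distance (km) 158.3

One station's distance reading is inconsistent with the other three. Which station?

Solve using three stations at a time. Using K, L, M (subtract circle equations pairwise → linear system) gives (x, y) ≈ (-39.9, -18.6).
Distances from that point to each station vs reported:
  K: calculated 31.2 vs reported 31.5 → residual 0.3 km
  L: calculated 64.7 vs reported 64.8 → residual 0.1 km
  M: calculated 53.4 vs reported 53.6 → residual 0.2 km
  N: calculated 131.6 vs reported 158.3 → residual 26.7 km
K, L, M are mutually consistent (residuals ≈ 0); N is off by 26.7 km.

N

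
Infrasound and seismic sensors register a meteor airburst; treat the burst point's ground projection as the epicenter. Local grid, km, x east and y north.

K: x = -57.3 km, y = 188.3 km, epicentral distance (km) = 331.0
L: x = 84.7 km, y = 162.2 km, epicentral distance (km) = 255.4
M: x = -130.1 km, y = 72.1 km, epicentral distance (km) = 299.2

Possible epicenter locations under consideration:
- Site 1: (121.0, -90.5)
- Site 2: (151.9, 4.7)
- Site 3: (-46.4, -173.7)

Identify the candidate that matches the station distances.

For each candidate, compare |candidate − station| to the reported distance:
Site 1: residuals K 0.1, L 0.1, M 0.1 → max 0.1 km
Site 2: residuals K 52.7, L 84.2, M 9.3 → max 84.2 km
Site 3: residuals K 31.2, L 105.2, M 39.5 → max 105.2 km
Only Site 1 has all residuals ≈ 0.

Site 1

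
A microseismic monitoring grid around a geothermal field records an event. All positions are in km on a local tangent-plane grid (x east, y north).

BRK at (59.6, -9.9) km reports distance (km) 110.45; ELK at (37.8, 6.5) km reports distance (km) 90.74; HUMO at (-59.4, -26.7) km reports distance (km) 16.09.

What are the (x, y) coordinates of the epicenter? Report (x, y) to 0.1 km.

x ≈ -50.8 km, y ≈ -13.1 km

Circle about each station: (x − 59.6)² + (y + 9.9)² = 110.45²; (x − 37.8)² + (y − 6.5)² = 90.74²; (x + 59.4)² + (y + 26.7)² = 16.09².
Subtracting the BRK equation from the ELK and HUMO equations removes the quadratic terms:
-43.6 x + 32.8 y = 1786.37
-238.0 x − 33.6 y = 12531.39
Solving the 2×2 system: x ≈ -50.8, y ≈ -13.1 km.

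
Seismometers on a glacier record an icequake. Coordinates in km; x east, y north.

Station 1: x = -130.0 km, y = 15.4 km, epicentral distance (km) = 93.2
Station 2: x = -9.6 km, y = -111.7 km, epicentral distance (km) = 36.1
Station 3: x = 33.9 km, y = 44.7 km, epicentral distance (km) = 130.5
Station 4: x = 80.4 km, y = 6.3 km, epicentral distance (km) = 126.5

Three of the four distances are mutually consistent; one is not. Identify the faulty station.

Station 1

Solve using three stations at a time. Using Station 2, Station 3, Station 4 (subtract circle equations pairwise → linear system) gives (x, y) ≈ (-15.7, -76.0).
Distances from that point to each station vs reported:
  Station 1: calculated 146.4 vs reported 93.2 → residual 53.2 km
  Station 2: calculated 36.2 vs reported 36.1 → residual 0.1 km
  Station 3: calculated 130.5 vs reported 130.5 → residual 0.0 km
  Station 4: calculated 126.5 vs reported 126.5 → residual 0.0 km
Station 2, Station 3, Station 4 are mutually consistent (residuals ≈ 0); Station 1 is off by 53.2 km.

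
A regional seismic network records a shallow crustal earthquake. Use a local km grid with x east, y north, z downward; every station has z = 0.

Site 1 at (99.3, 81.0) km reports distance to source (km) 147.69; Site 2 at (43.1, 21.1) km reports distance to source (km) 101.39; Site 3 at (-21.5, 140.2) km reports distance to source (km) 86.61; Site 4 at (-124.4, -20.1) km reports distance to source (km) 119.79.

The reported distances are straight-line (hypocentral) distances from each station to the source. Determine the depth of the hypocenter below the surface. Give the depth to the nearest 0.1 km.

Each station gives a sphere (x−x_i)² + (y−y_i)² + z² = d_i² (stations at z=0).
Subtracting the Site 1 sphere from Site 2 and Site 3: z² cancels, leaving linear equations in x and y:
-112.4 x − 119.8 y = -2586.27
-241.6 x + 118.4 y = 18007.84
Solving: x ≈ -43.812, y ≈ 62.694 km (keep extra digits for the depth step; rounded: -43.8, 62.7).
Then from the Site 1 sphere: z² = 147.69² − (x − 99.3)² − (y − 81.0)² with x = -43.812, y = 62.694, so z ≈ 31.562 ≈ 31.6 km.
Check against Site 4 (with the unrounded solution): distance 119.77 ≈ 119.79 km. ✓

depth ≈ 31.6 km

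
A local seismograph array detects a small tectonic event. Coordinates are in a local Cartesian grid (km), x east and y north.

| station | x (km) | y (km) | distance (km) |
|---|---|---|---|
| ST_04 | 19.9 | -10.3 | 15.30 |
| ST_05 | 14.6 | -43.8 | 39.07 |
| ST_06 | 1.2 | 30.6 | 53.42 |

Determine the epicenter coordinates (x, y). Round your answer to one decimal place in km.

Circle about each station: (x − 19.9)² + (y + 10.3)² = 15.30²; (x − 14.6)² + (y + 43.8)² = 39.07²; (x − 1.2)² + (y − 30.6)² = 53.42².
Subtracting pairs of circle equations eliminates x²+y² and gives linear equations (the radical axes):
-10.6 x − 67.0 y = 337.13
-37.4 x + 81.8 y = -2183.91
Solving the 2×2 system: x ≈ 35.2, y ≈ -10.6 km.

x ≈ 35.2 km, y ≈ -10.6 km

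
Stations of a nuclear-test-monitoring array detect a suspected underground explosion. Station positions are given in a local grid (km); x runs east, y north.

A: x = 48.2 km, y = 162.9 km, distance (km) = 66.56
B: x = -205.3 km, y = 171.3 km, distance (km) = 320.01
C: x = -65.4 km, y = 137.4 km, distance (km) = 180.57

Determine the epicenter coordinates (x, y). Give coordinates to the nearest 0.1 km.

(114.3, 155.1)

Circle about each station: (x − 48.2)² + (y − 162.9)² = 66.56²; (x + 205.3)² + (y − 171.3)² = 320.01²; (x + 65.4)² + (y − 137.4)² = 180.57².
Subtracting pairs of circle equations eliminates x²+y² and gives linear equations (the radical axes):
-507.0 x + 16.8 y = -55344.04
-227.2 x − 51.0 y = -33879.02
Solving the 2×2 system: x ≈ 114.3, y ≈ 155.1 km.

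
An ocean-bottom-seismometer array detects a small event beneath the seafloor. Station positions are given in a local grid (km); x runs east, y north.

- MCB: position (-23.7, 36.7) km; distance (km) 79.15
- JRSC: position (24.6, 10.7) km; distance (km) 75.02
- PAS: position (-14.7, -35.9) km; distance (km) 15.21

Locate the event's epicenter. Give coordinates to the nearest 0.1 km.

x ≈ -28.5 km, y ≈ -42.3 km

Circle about each station: (x + 23.7)² + (y − 36.7)² = 79.15²; (x − 24.6)² + (y − 10.7)² = 75.02²; (x + 14.7)² + (y + 35.9)² = 15.21².
Subtracting the MCB equation from the JRSC and PAS equations removes the quadratic terms:
96.6 x − 52.0 y = -552.21
18.0 x − 145.2 y = 5629.70
Solving the 2×2 system: x ≈ -28.5, y ≈ -42.3 km.
Check against MCB (with the unrounded x, y): √((x + 23.7)²+(y − 36.7)²) = 79.15 ≈ 79.15 km. ✓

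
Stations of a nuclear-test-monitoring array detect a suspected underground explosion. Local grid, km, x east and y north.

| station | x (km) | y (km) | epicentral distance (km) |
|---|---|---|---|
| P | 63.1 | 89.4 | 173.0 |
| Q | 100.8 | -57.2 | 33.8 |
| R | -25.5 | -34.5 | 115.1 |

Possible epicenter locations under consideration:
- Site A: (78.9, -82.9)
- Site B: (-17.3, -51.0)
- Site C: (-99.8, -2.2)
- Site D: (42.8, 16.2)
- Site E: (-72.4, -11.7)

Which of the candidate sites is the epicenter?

Site A

For each candidate, compare |candidate − station| to the reported distance:
Site A: residuals P 0.0, Q 0.0, R 0.0 → max 0.0 km
Site B: residuals P 11.2, Q 84.5, R 96.7 → max 96.7 km
Site C: residuals P 13.9, Q 174.2, R 34.1 → max 174.2 km
Site D: residuals P 97.0, Q 59.7, R 30.0 → max 97.0 km
Site E: residuals P 3.9, Q 145.3, R 63.0 → max 145.3 km
Only Site A has all residuals ≈ 0.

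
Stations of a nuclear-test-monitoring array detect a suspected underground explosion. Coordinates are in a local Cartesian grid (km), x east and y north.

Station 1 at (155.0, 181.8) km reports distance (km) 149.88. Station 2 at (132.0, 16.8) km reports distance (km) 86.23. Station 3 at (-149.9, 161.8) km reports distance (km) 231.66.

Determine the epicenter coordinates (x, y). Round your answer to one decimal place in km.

(60.7, 65.3)

Circle about each station: (x − 155.0)² + (y − 181.8)² = 149.88²; (x − 132.0)² + (y − 16.8)² = 86.23²; (x + 149.9)² + (y − 161.8)² = 231.66².
Subtracting the Station 1 equation from the Station 2 and Station 3 equations removes the quadratic terms:
-46.0 x − 330.0 y = -24341.60
-609.8 x − 40.0 y = -39629.33
Solving the 2×2 system: x ≈ 60.7, y ≈ 65.3 km.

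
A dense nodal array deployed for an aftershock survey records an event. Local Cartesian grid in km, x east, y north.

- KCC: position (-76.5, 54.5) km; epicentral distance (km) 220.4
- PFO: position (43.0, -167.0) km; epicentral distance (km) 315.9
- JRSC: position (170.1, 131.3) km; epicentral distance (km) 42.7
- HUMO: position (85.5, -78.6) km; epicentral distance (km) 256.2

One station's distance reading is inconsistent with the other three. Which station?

HUMO

Solve using three stations at a time. Using KCC, PFO, JRSC (subtract circle equations pairwise → linear system) gives (x, y) ≈ (127.8, 137.3).
Distances from that point to each station vs reported:
  KCC: calculated 220.4 vs reported 220.4 → residual 0.0 km
  PFO: calculated 315.9 vs reported 315.9 → residual 0.0 km
  JRSC: calculated 42.8 vs reported 42.7 → residual 0.1 km
  HUMO: calculated 220.0 vs reported 256.2 → residual 36.2 km
KCC, PFO, JRSC are mutually consistent (residuals ≈ 0); HUMO is off by 36.2 km.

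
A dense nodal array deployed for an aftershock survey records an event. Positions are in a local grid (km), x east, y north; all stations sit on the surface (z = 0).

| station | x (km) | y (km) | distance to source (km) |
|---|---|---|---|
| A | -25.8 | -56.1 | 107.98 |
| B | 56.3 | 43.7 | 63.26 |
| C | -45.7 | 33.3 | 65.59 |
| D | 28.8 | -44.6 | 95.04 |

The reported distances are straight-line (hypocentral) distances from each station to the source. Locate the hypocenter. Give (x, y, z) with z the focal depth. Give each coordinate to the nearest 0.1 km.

Each station gives a sphere (x−x_i)² + (y−y_i)² + z² = d_i² (stations at z=0).
Subtracting the A sphere from B and C: z² cancels, leaving linear equations in x and y:
164.2 x + 199.6 y = 8924.38
-39.8 x + 178.8 y = 6742.16
Solving: x ≈ 6.700, y ≈ 39.199 km (keep extra digits for the depth step; rounded: 6.7, 39.2).
Then from the A sphere: z² = 107.98² − (x + 25.8)² − (y + 56.1)² with x = 6.700, y = 39.199, so z ≈ 39.007 ≈ 39.0 km.
Check against D (with the unrounded solution): distance 95.04 ≈ 95.04 km. ✓

(6.7, 39.2, 39.0)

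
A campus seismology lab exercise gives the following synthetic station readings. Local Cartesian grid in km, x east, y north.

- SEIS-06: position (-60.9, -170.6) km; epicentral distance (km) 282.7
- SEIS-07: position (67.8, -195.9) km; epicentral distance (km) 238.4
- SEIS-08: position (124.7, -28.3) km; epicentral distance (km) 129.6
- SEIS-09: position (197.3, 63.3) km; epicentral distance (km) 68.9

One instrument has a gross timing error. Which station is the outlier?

SEIS-08

Solve using three stations at a time. Using SEIS-06, SEIS-07, SEIS-09 (subtract circle equations pairwise → linear system) gives (x, y) ≈ (135.6, 32.7).
Distances from that point to each station vs reported:
  SEIS-06: calculated 282.7 vs reported 282.7 → residual 0.0 km
  SEIS-07: calculated 238.4 vs reported 238.4 → residual 0.0 km
  SEIS-08: calculated 61.9 vs reported 129.6 → residual 67.7 km
  SEIS-09: calculated 68.9 vs reported 68.9 → residual 0.0 km
SEIS-06, SEIS-07, SEIS-09 are mutually consistent (residuals ≈ 0); SEIS-08 is off by 67.7 km.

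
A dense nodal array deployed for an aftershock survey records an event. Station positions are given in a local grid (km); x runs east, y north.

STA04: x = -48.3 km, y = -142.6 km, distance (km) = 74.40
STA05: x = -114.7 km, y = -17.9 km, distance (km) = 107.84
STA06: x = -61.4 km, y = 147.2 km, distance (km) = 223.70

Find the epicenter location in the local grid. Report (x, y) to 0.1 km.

(-22.0, -73.0)

Circle about each station: (x + 48.3)² + (y + 142.6)² = 74.40²; (x + 114.7)² + (y + 17.9)² = 107.84²; (x + 61.4)² + (y − 147.2)² = 223.70².
Subtracting the STA04 equation from the STA05 and STA06 equations removes the quadratic terms:
-132.8 x + 249.4 y = -15285.26
-26.2 x + 579.6 y = -41736.18
Solving the 2×2 system: x ≈ -22.0, y ≈ -73.0 km.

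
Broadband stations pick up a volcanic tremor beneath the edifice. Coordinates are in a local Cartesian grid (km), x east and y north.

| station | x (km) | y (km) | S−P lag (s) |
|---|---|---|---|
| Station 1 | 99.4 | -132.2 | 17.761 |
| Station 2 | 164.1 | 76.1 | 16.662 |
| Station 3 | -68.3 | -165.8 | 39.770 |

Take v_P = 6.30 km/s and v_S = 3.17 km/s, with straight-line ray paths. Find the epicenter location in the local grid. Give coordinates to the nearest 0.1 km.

(145.1, -28.5)

Distance from S−P lag: d = Δt · v_P v_S / (v_P − v_S) = Δt · (6.30·3.17)/(6.30−3.17) ≈ 6.3805·Δt.
So d_Station 1 = 113.32, d_Station 2 = 106.31, d_Station 3 = 253.75 km.
Circle about each station: (x − 99.4)² + (y + 132.2)² = 113.32²; (x − 164.1)² + (y − 76.1)² = 106.31²; (x + 68.3)² + (y + 165.8)² = 253.75².
Subtracting pairs of circle equations eliminates x²+y² and gives linear equations (the radical axes):
129.4 x + 416.6 y = 6902.43
-335.4 x − 67.2 y = -46750.31
Solving the 2×2 system: x ≈ 145.1, y ≈ -28.5 km.
Check against Station 1 (with the unrounded x, y): √((x − 99.4)²+(y + 132.2)²) = 113.32 ≈ 113.32 km. ✓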